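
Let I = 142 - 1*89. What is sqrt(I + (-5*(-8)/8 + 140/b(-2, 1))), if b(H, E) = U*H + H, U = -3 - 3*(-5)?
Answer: 6*sqrt(247)/13 ≈ 7.2536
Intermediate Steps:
U = 12 (U = -3 + 15 = 12)
b(H, E) = 13*H (b(H, E) = 12*H + H = 13*H)
I = 53 (I = 142 - 89 = 53)
sqrt(I + (-5*(-8)/8 + 140/b(-2, 1))) = sqrt(53 + (-5*(-8)/8 + 140/((13*(-2))))) = sqrt(53 + (40*(1/8) + 140/(-26))) = sqrt(53 + (5 + 140*(-1/26))) = sqrt(53 + (5 - 70/13)) = sqrt(53 - 5/13) = sqrt(684/13) = 6*sqrt(247)/13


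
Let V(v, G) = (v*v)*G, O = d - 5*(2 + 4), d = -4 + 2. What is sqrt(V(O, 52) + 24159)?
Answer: sqrt(77407) ≈ 278.22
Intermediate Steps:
d = -2
O = -32 (O = -2 - 5*(2 + 4) = -2 - 5*6 = -2 - 30 = -32)
V(v, G) = G*v**2 (V(v, G) = v**2*G = G*v**2)
sqrt(V(O, 52) + 24159) = sqrt(52*(-32)**2 + 24159) = sqrt(52*1024 + 24159) = sqrt(53248 + 24159) = sqrt(77407)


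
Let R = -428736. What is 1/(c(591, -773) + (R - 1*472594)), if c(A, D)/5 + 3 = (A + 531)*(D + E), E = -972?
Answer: -1/10690795 ≈ -9.3538e-8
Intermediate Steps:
c(A, D) = -15 + 5*(-972 + D)*(531 + A) (c(A, D) = -15 + 5*((A + 531)*(D - 972)) = -15 + 5*((531 + A)*(-972 + D)) = -15 + 5*((-972 + D)*(531 + A)) = -15 + 5*(-972 + D)*(531 + A))
1/(c(591, -773) + (R - 1*472594)) = 1/((-2580675 - 4860*591 + 2655*(-773) + 5*591*(-773)) + (-428736 - 1*472594)) = 1/((-2580675 - 2872260 - 2052315 - 2284215) + (-428736 - 472594)) = 1/(-9789465 - 901330) = 1/(-10690795) = -1/10690795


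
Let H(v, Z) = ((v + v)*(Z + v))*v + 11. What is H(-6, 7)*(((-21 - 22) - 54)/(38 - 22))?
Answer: -8051/16 ≈ -503.19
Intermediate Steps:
H(v, Z) = 11 + 2*v²*(Z + v) (H(v, Z) = ((2*v)*(Z + v))*v + 11 = (2*v*(Z + v))*v + 11 = 2*v²*(Z + v) + 11 = 11 + 2*v²*(Z + v))
H(-6, 7)*(((-21 - 22) - 54)/(38 - 22)) = (11 + 2*(-6)³ + 2*7*(-6)²)*(((-21 - 22) - 54)/(38 - 22)) = (11 + 2*(-216) + 2*7*36)*((-43 - 54)/16) = (11 - 432 + 504)*(-97*1/16) = 83*(-97/16) = -8051/16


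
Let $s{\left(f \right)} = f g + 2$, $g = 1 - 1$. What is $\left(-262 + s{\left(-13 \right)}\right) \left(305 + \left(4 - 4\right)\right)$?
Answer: $-79300$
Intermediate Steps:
$g = 0$ ($g = 1 - 1 = 0$)
$s{\left(f \right)} = 2$ ($s{\left(f \right)} = f 0 + 2 = 0 + 2 = 2$)
$\left(-262 + s{\left(-13 \right)}\right) \left(305 + \left(4 - 4\right)\right) = \left(-262 + 2\right) \left(305 + \left(4 - 4\right)\right) = - 260 \left(305 + \left(4 - 4\right)\right) = - 260 \left(305 + 0\right) = \left(-260\right) 305 = -79300$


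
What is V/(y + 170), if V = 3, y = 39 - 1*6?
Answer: 3/203 ≈ 0.014778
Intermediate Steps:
y = 33 (y = 39 - 6 = 33)
V/(y + 170) = 3/(33 + 170) = 3/203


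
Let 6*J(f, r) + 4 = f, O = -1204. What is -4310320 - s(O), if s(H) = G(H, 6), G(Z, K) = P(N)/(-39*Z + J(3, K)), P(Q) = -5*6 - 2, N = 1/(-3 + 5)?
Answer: -1214368005008/281735 ≈ -4.3103e+6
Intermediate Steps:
J(f, r) = -⅔ + f/6
N = ½ (N = 1/2 = ½ ≈ 0.50000)
P(Q) = -32 (P(Q) = -30 - 2 = -32)
G(Z, K) = -32/(-⅙ - 39*Z) (G(Z, K) = -32/(-39*Z + (-⅔ + (⅙)*3)) = -32/(-39*Z + (-⅔ + ½)) = -32/(-39*Z - ⅙) = -32/(-⅙ - 39*Z))
s(H) = 192/(1 + 234*H)
-4310320 - s(O) = -4310320 - 192/(1 + 234*(-1204)) = -4310320 - 192/(1 - 281736) = -4310320 - 192/(-281735) = -4310320 - 192*(-1)/281735 = -4310320 - 1*(-192/281735) = -4310320 + 192/281735 = -1214368005008/281735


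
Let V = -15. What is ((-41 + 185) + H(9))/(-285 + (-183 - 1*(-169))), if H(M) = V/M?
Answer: -427/897 ≈ -0.47603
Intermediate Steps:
H(M) = -15/M
((-41 + 185) + H(9))/(-285 + (-183 - 1*(-169))) = ((-41 + 185) - 15/9)/(-285 + (-183 - 1*(-169))) = (144 - 15*⅑)/(-285 + (-183 + 169)) = (144 - 5/3)/(-285 - 14) = (427/3)/(-299) = (427/3)*(-1/299) = -427/897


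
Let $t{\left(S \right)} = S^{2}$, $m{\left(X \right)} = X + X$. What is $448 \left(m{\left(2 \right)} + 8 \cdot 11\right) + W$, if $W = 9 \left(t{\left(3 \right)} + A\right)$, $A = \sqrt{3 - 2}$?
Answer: $41306$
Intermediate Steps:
$A = 1$ ($A = \sqrt{1} = 1$)
$m{\left(X \right)} = 2 X$
$W = 90$ ($W = 9 \left(3^{2} + 1\right) = 9 \left(9 + 1\right) = 9 \cdot 10 = 90$)
$448 \left(m{\left(2 \right)} + 8 \cdot 11\right) + W = 448 \left(2 \cdot 2 + 8 \cdot 11\right) + 90 = 448 \left(4 + 88\right) + 90 = 448 \cdot 92 + 90 = 41216 + 90 = 41306$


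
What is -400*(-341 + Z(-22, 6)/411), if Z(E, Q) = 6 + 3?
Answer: 18685600/137 ≈ 1.3639e+5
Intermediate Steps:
Z(E, Q) = 9
-400*(-341 + Z(-22, 6)/411) = -400*(-341 + 9/411) = -400*(-341 + 9*(1/411)) = -400*(-341 + 3/137) = -400*(-46714/137) = 18685600/137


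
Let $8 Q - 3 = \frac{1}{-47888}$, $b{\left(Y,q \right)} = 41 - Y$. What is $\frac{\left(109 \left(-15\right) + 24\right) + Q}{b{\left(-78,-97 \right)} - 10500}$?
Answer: $\frac{617036881}{3977002624} \approx 0.15515$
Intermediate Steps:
$Q = \frac{143663}{383104}$ ($Q = \frac{3}{8} + \frac{1}{8 \left(-47888\right)} = \frac{3}{8} + \frac{1}{8} \left(- \frac{1}{47888}\right) = \frac{3}{8} - \frac{1}{383104} = \frac{143663}{383104} \approx 0.375$)
$\frac{\left(109 \left(-15\right) + 24\right) + Q}{b{\left(-78,-97 \right)} - 10500} = \frac{\left(109 \left(-15\right) + 24\right) + \frac{143663}{383104}}{\left(41 - -78\right) - 10500} = \frac{\left(-1635 + 24\right) + \frac{143663}{383104}}{\left(41 + 78\right) - 10500} = \frac{-1611 + \frac{143663}{383104}}{119 - 10500} = - \frac{617036881}{383104 \left(-10381\right)} = \left(- \frac{617036881}{383104}\right) \left(- \frac{1}{10381}\right) = \frac{617036881}{3977002624}$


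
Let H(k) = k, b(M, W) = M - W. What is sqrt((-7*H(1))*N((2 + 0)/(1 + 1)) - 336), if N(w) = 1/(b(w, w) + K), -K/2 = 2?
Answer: I*sqrt(1337)/2 ≈ 18.283*I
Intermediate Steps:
K = -4 (K = -2*2 = -4)
N(w) = -1/4 (N(w) = 1/((w - w) - 4) = 1/(0 - 4) = 1/(-4) = -1/4)
sqrt((-7*H(1))*N((2 + 0)/(1 + 1)) - 336) = sqrt(-7*1*(-1/4) - 336) = sqrt(-7*(-1/4) - 336) = sqrt(7/4 - 336) = sqrt(-1337/4) = I*sqrt(1337)/2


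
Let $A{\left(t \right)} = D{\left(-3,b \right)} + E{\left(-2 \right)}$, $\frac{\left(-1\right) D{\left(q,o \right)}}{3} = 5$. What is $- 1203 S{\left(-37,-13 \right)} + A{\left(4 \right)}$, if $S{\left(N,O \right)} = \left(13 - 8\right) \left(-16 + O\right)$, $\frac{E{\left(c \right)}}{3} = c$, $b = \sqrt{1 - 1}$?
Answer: $174414$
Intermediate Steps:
$b = 0$ ($b = \sqrt{0} = 0$)
$E{\left(c \right)} = 3 c$
$D{\left(q,o \right)} = -15$ ($D{\left(q,o \right)} = \left(-3\right) 5 = -15$)
$S{\left(N,O \right)} = -80 + 5 O$ ($S{\left(N,O \right)} = 5 \left(-16 + O\right) = -80 + 5 O$)
$A{\left(t \right)} = -21$ ($A{\left(t \right)} = -15 + 3 \left(-2\right) = -15 - 6 = -21$)
$- 1203 S{\left(-37,-13 \right)} + A{\left(4 \right)} = - 1203 \left(-80 + 5 \left(-13\right)\right) - 21 = - 1203 \left(-80 - 65\right) - 21 = \left(-1203\right) \left(-145\right) - 21 = 174435 - 21 = 174414$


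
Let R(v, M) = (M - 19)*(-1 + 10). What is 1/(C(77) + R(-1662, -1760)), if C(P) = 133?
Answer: -1/15878 ≈ -6.2980e-5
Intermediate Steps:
R(v, M) = -171 + 9*M (R(v, M) = (-19 + M)*9 = -171 + 9*M)
1/(C(77) + R(-1662, -1760)) = 1/(133 + (-171 + 9*(-1760))) = 1/(133 + (-171 - 15840)) = 1/(133 - 16011) = 1/(-15878) = -1/15878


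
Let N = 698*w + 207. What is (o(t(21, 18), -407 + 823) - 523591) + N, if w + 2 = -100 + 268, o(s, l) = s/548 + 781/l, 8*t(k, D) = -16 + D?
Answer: -23225044849/56992 ≈ -4.0751e+5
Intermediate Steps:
t(k, D) = -2 + D/8 (t(k, D) = (-16 + D)/8 = -2 + D/8)
o(s, l) = 781/l + s/548 (o(s, l) = s*(1/548) + 781/l = s/548 + 781/l = 781/l + s/548)
w = 166 (w = -2 + (-100 + 268) = -2 + 168 = 166)
N = 116075 (N = 698*166 + 207 = 115868 + 207 = 116075)
(o(t(21, 18), -407 + 823) - 523591) + N = ((781/(-407 + 823) + (-2 + (1/8)*18)/548) - 523591) + 116075 = ((781/416 + (-2 + 9/4)/548) - 523591) + 116075 = ((781*(1/416) + (1/548)*(1/4)) - 523591) + 116075 = ((781/416 + 1/2192) - 523591) + 116075 = (107023/56992 - 523591) + 116075 = -29840391249/56992 + 116075 = -23225044849/56992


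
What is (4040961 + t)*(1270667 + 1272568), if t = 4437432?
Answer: 21562545821355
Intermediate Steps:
(4040961 + t)*(1270667 + 1272568) = (4040961 + 4437432)*(1270667 + 1272568) = 8478393*2543235 = 21562545821355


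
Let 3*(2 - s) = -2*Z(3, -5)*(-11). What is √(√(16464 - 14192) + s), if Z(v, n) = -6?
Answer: √(46 + 4*√142) ≈ 9.6781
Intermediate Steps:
s = 46 (s = 2 - (-2*(-6))*(-11)/3 = 2 - 4*(-11) = 2 - ⅓*(-132) = 2 + 44 = 46)
√(√(16464 - 14192) + s) = √(√(16464 - 14192) + 46) = √(√2272 + 46) = √(4*√142 + 46) = √(46 + 4*√142)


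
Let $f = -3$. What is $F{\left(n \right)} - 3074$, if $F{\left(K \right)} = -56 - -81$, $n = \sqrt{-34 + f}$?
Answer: $-3049$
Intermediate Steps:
$n = i \sqrt{37}$ ($n = \sqrt{-34 - 3} = \sqrt{-37} = i \sqrt{37} \approx 6.0828 i$)
$F{\left(K \right)} = 25$ ($F{\left(K \right)} = -56 + 81 = 25$)
$F{\left(n \right)} - 3074 = 25 - 3074 = -3049$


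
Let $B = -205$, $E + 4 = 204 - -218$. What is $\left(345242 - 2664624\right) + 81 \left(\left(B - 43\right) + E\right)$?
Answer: $-2305612$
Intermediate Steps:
$E = 418$ ($E = -4 + \left(204 - -218\right) = -4 + \left(204 + 218\right) = -4 + 422 = 418$)
$\left(345242 - 2664624\right) + 81 \left(\left(B - 43\right) + E\right) = \left(345242 - 2664624\right) + 81 \left(\left(-205 - 43\right) + 418\right) = -2319382 + 81 \left(\left(-205 - 43\right) + 418\right) = -2319382 + 81 \left(-248 + 418\right) = -2319382 + 81 \cdot 170 = -2319382 + 13770 = -2305612$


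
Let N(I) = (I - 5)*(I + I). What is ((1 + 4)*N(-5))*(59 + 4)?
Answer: 31500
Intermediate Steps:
N(I) = 2*I*(-5 + I) (N(I) = (-5 + I)*(2*I) = 2*I*(-5 + I))
((1 + 4)*N(-5))*(59 + 4) = ((1 + 4)*(2*(-5)*(-5 - 5)))*(59 + 4) = (5*(2*(-5)*(-10)))*63 = (5*100)*63 = 500*63 = 31500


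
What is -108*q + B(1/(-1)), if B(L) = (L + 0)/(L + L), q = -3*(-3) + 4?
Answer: -2807/2 ≈ -1403.5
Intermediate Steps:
q = 13 (q = 9 + 4 = 13)
B(L) = 1/2 (B(L) = L/((2*L)) = L*(1/(2*L)) = 1/2)
-108*q + B(1/(-1)) = -108*13 + 1/2 = -1404 + 1/2 = -2807/2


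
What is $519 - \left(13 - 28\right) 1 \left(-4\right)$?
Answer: $459$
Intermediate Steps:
$519 - \left(13 - 28\right) 1 \left(-4\right) = 519 - \left(-15\right) \left(-4\right) = 519 - 60 = 459$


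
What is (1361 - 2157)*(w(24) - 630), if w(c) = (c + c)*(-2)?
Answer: 577896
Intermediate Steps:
w(c) = -4*c (w(c) = (2*c)*(-2) = -4*c)
(1361 - 2157)*(w(24) - 630) = (1361 - 2157)*(-4*24 - 630) = -796*(-96 - 630) = -796*(-726) = 577896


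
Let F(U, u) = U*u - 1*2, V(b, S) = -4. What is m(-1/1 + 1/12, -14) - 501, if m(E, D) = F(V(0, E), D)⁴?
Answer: 8502555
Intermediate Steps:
F(U, u) = -2 + U*u (F(U, u) = U*u - 2 = -2 + U*u)
m(E, D) = (-2 - 4*D)⁴
m(-1/1 + 1/12, -14) - 501 = 16*(1 + 2*(-14))⁴ - 501 = 16*(1 - 28)⁴ - 501 = 16*(-27)⁴ - 501 = 16*531441 - 501 = 8503056 - 501 = 8502555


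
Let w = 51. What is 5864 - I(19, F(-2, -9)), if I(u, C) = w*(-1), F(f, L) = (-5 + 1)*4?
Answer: 5915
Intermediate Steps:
F(f, L) = -16 (F(f, L) = -4*4 = -16)
I(u, C) = -51 (I(u, C) = 51*(-1) = -51)
5864 - I(19, F(-2, -9)) = 5864 - 1*(-51) = 5864 + 51 = 5915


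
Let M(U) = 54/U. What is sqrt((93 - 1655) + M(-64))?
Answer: I*sqrt(100022)/8 ≈ 39.533*I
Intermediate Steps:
sqrt((93 - 1655) + M(-64)) = sqrt((93 - 1655) + 54/(-64)) = sqrt(-1562 + 54*(-1/64)) = sqrt(-1562 - 27/32) = sqrt(-50011/32) = I*sqrt(100022)/8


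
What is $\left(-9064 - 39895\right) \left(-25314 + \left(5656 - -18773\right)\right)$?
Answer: $43328715$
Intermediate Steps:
$\left(-9064 - 39895\right) \left(-25314 + \left(5656 - -18773\right)\right) = - 48959 \left(-25314 + \left(5656 + 18773\right)\right) = - 48959 \left(-25314 + 24429\right) = \left(-48959\right) \left(-885\right) = 43328715$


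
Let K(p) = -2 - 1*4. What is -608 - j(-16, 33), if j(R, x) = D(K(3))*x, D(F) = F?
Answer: -410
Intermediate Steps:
K(p) = -6 (K(p) = -2 - 4 = -6)
j(R, x) = -6*x
-608 - j(-16, 33) = -608 - (-6)*33 = -608 - 1*(-198) = -608 + 198 = -410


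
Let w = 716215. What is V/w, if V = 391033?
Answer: 391033/716215 ≈ 0.54597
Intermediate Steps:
V/w = 391033/716215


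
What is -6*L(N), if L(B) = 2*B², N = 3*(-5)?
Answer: -2700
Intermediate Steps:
N = -15
-6*L(N) = -12*(-15)² = -12*225 = -6*450 = -2700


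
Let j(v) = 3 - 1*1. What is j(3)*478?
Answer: 956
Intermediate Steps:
j(v) = 2 (j(v) = 3 - 1 = 2)
j(3)*478 = 2*478 = 956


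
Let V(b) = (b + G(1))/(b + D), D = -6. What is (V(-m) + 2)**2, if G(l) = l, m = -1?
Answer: 64/25 ≈ 2.5600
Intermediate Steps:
V(b) = (1 + b)/(-6 + b) (V(b) = (b + 1)/(b - 6) = (1 + b)/(-6 + b))
(V(-m) + 2)**2 = ((1 - 1*(-1))/(-6 - 1*(-1)) + 2)**2 = ((1 + 1)/(-6 + 1) + 2)**2 = (2/(-5) + 2)**2 = (-1/5*2 + 2)**2 = (-2/5 + 2)**2 = (8/5)**2 = 64/25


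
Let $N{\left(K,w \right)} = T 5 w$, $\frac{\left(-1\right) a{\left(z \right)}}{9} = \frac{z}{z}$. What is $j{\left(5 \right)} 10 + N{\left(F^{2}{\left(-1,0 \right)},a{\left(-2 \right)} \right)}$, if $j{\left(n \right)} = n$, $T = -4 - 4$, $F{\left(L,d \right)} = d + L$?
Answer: $410$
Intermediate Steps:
$F{\left(L,d \right)} = L + d$
$T = -8$ ($T = -4 - 4 = -8$)
$a{\left(z \right)} = -9$ ($a{\left(z \right)} = - 9 \frac{z}{z} = \left(-9\right) 1 = -9$)
$N{\left(K,w \right)} = - 40 w$ ($N{\left(K,w \right)} = \left(-8\right) 5 w = - 40 w$)
$j{\left(5 \right)} 10 + N{\left(F^{2}{\left(-1,0 \right)},a{\left(-2 \right)} \right)} = 5 \cdot 10 - -360 = 50 + 360 = 410$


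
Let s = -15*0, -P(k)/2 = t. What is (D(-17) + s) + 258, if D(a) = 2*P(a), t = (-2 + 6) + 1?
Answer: 238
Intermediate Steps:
t = 5 (t = 4 + 1 = 5)
P(k) = -10 (P(k) = -2*5 = -10)
s = 0
D(a) = -20 (D(a) = 2*(-10) = -20)
(D(-17) + s) + 258 = (-20 + 0) + 258 = -20 + 258 = 238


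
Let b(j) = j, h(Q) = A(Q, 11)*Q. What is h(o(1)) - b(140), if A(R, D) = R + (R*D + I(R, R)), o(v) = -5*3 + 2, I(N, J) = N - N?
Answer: 1888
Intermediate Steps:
I(N, J) = 0
o(v) = -13 (o(v) = -15 + 2 = -13)
A(R, D) = R + D*R (A(R, D) = R + (R*D + 0) = R + (D*R + 0) = R + D*R)
h(Q) = 12*Q² (h(Q) = (Q*(1 + 11))*Q = (Q*12)*Q = (12*Q)*Q = 12*Q²)
h(o(1)) - b(140) = 12*(-13)² - 1*140 = 12*169 - 140 = 2028 - 140 = 1888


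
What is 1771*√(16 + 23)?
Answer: 1771*√39 ≈ 11060.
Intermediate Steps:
1771*√(16 + 23) = 1771*√39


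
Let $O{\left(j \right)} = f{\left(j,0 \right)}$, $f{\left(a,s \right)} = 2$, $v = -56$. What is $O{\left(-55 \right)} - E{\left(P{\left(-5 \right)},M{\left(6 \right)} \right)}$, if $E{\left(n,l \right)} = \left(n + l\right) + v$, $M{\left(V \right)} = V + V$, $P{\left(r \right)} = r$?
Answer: $51$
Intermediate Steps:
$M{\left(V \right)} = 2 V$
$E{\left(n,l \right)} = -56 + l + n$ ($E{\left(n,l \right)} = \left(n + l\right) - 56 = \left(l + n\right) - 56 = -56 + l + n$)
$O{\left(j \right)} = 2$
$O{\left(-55 \right)} - E{\left(P{\left(-5 \right)},M{\left(6 \right)} \right)} = 2 - \left(-56 + 2 \cdot 6 - 5\right) = 2 - \left(-56 + 12 - 5\right) = 2 - -49 = 2 + 49 = 51$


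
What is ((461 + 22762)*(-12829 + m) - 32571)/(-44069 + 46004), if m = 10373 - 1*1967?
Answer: -6849860/129 ≈ -53100.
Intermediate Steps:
m = 8406 (m = 10373 - 1967 = 8406)
((461 + 22762)*(-12829 + m) - 32571)/(-44069 + 46004) = ((461 + 22762)*(-12829 + 8406) - 32571)/(-44069 + 46004) = (23223*(-4423) - 32571)/1935 = (-102715329 - 32571)*(1/1935) = -102747900*1/1935 = -6849860/129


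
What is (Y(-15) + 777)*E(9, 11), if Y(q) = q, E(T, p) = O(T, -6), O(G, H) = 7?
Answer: 5334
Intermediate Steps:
E(T, p) = 7
(Y(-15) + 777)*E(9, 11) = (-15 + 777)*7 = 762*7 = 5334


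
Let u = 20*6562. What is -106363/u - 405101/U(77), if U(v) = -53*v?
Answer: 52731387837/535590440 ≈ 98.455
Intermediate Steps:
u = 131240
-106363/u - 405101/U(77) = -106363/131240 - 405101/((-53*77)) = -106363*1/131240 - 405101/(-4081) = -106363/131240 - 405101*(-1/4081) = -106363/131240 + 405101/4081 = 52731387837/535590440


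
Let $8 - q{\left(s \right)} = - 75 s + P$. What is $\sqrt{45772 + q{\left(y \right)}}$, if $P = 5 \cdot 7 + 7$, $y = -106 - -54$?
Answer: $\sqrt{41838} \approx 204.54$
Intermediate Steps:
$y = -52$ ($y = -106 + 54 = -52$)
$P = 42$ ($P = 35 + 7 = 42$)
$q{\left(s \right)} = -34 + 75 s$ ($q{\left(s \right)} = 8 - \left(- 75 s + 42\right) = 8 - \left(42 - 75 s\right) = 8 + \left(-42 + 75 s\right) = -34 + 75 s$)
$\sqrt{45772 + q{\left(y \right)}} = \sqrt{45772 + \left(-34 + 75 \left(-52\right)\right)} = \sqrt{45772 - 3934} = \sqrt{41838}$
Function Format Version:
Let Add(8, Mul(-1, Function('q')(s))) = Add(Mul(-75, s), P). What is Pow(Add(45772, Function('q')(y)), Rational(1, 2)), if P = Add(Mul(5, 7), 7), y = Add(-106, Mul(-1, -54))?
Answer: Pow(41838, Rational(1, 2)) ≈ 204.54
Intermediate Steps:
y = -52 (y = Add(-106, 54) = -52)
P = 42 (P = Add(35, 7) = 42)
Function('q')(s) = Add(-34, Mul(75, s)) (Function('q')(s) = Add(8, Mul(-1, Add(Mul(-75, s), 42))) = Add(8, Mul(-1, Add(42, Mul(-75, s)))) = Add(8, Add(-42, Mul(75, s))) = Add(-34, Mul(75, s)))
Pow(Add(45772, Function('q')(y)), Rational(1, 2)) = Pow(Add(45772, Add(-34, Mul(75, -52))), Rational(1, 2)) = Pow(Add(45772, Add(-34, -3900)), Rational(1, 2)) = Pow(Add(45772, -3934), Rational(1, 2)) = Pow(41838, Rational(1, 2))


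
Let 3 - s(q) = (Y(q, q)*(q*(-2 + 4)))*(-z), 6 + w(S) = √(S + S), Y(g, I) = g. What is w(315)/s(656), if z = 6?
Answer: -2/1721345 + √70/1721345 ≈ 3.6986e-6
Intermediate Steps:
w(S) = -6 + √2*√S (w(S) = -6 + √(S + S) = -6 + √(2*S) = -6 + √2*√S)
s(q) = 3 + 12*q² (s(q) = 3 - q*(q*(-2 + 4))*(-1*6) = 3 - q*(q*2)*(-6) = 3 - q*(2*q)*(-6) = 3 - 2*q²*(-6) = 3 - (-12)*q² = 3 + 12*q²)
w(315)/s(656) = (-6 + √2*√315)/(3 + 12*656²) = (-6 + √2*(3*√35))/(3 + 12*430336) = (-6 + 3*√70)/(3 + 5164032) = (-6 + 3*√70)/5164035 = (-6 + 3*√70)*(1/5164035) = -2/1721345 + √70/1721345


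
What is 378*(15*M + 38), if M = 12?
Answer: 82404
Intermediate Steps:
378*(15*M + 38) = 378*(15*12 + 38) = 378*(180 + 38) = 378*218 = 82404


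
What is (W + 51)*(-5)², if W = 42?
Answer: 2325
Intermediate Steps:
(W + 51)*(-5)² = (42 + 51)*(-5)² = 93*25 = 2325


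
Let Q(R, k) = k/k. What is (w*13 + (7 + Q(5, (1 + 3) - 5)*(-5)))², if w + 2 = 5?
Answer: 1681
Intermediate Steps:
Q(R, k) = 1
w = 3 (w = -2 + 5 = 3)
(w*13 + (7 + Q(5, (1 + 3) - 5)*(-5)))² = (3*13 + (7 + 1*(-5)))² = (39 + (7 - 5))² = (39 + 2)² = 41² = 1681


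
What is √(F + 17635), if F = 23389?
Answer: 8*√641 ≈ 202.54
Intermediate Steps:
√(F + 17635) = √(23389 + 17635) = √41024 = 8*√641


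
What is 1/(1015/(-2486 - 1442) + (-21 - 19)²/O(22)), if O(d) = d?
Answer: 43208/3131235 ≈ 0.013799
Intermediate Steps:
1/(1015/(-2486 - 1442) + (-21 - 19)²/O(22)) = 1/(1015/(-2486 - 1442) + (-21 - 19)²/22) = 1/(1015/(-3928) + (-40)²*(1/22)) = 1/(1015*(-1/3928) + 1600*(1/22)) = 1/(-1015/3928 + 800/11) = 1/(3131235/43208) = 43208/3131235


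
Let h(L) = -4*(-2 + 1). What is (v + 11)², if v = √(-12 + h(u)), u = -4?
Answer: 113 + 44*I*√2 ≈ 113.0 + 62.225*I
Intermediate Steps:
h(L) = 4 (h(L) = -4*(-1) = 4)
v = 2*I*√2 (v = √(-12 + 4) = √(-8) = 2*I*√2 ≈ 2.8284*I)
(v + 11)² = (2*I*√2 + 11)² = (11 + 2*I*√2)²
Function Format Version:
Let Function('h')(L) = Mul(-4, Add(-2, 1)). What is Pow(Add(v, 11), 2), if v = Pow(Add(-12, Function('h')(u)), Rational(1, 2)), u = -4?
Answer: Add(113, Mul(44, I, Pow(2, Rational(1, 2)))) ≈ Add(113.00, Mul(62.225, I))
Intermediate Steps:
Function('h')(L) = 4 (Function('h')(L) = Mul(-4, -1) = 4)
v = Mul(2, I, Pow(2, Rational(1, 2))) (v = Pow(Add(-12, 4), Rational(1, 2)) = Pow(-8, Rational(1, 2)) = Mul(2, I, Pow(2, Rational(1, 2))) ≈ Mul(2.8284, I))
Pow(Add(v, 11), 2) = Pow(Add(Mul(2, I, Pow(2, Rational(1, 2))), 11), 2) = Pow(Add(11, Mul(2, I, Pow(2, Rational(1, 2)))), 2)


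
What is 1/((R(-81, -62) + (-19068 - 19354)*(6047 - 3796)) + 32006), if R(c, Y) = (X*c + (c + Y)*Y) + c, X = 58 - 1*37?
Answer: -1/86448832 ≈ -1.1568e-8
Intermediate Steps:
X = 21 (X = 58 - 37 = 21)
R(c, Y) = 22*c + Y*(Y + c) (R(c, Y) = (21*c + (c + Y)*Y) + c = (21*c + (Y + c)*Y) + c = (21*c + Y*(Y + c)) + c = 22*c + Y*(Y + c))
1/((R(-81, -62) + (-19068 - 19354)*(6047 - 3796)) + 32006) = 1/((((-62)² + 22*(-81) - 62*(-81)) + (-19068 - 19354)*(6047 - 3796)) + 32006) = 1/(((3844 - 1782 + 5022) - 38422*2251) + 32006) = 1/((7084 - 86487922) + 32006) = 1/(-86480838 + 32006) = 1/(-86448832) = -1/86448832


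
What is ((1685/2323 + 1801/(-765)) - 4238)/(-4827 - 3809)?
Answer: 1883555827/3836748105 ≈ 0.49092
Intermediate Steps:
((1685/2323 + 1801/(-765)) - 4238)/(-4827 - 3809) = ((1685*(1/2323) + 1801*(-1/765)) - 4238)/(-8636) = ((1685/2323 - 1801/765) - 4238)*(-1/8636) = (-2894698/1777095 - 4238)*(-1/8636) = -7534223308/1777095*(-1/8636) = 1883555827/3836748105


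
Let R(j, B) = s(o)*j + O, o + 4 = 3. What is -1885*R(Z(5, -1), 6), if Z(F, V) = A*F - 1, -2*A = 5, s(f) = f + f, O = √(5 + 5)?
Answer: -50895 - 1885*√10 ≈ -56856.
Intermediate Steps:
o = -1 (o = -4 + 3 = -1)
O = √10 ≈ 3.1623
s(f) = 2*f
A = -5/2 (A = -½*5 = -5/2 ≈ -2.5000)
Z(F, V) = -1 - 5*F/2 (Z(F, V) = -5*F/2 - 1 = -1 - 5*F/2)
R(j, B) = √10 - 2*j (R(j, B) = (2*(-1))*j + √10 = -2*j + √10 = √10 - 2*j)
-1885*R(Z(5, -1), 6) = -1885*(√10 - 2*(-1 - 5/2*5)) = -1885*(√10 - 2*(-1 - 25/2)) = -1885*(√10 - 2*(-27/2)) = -1885*(√10 + 27) = -1885*(27 + √10) = -50895 - 1885*√10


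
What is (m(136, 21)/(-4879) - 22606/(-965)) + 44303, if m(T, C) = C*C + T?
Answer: 208698673074/4708235 ≈ 44326.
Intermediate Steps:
m(T, C) = T + C**2 (m(T, C) = C**2 + T = T + C**2)
(m(136, 21)/(-4879) - 22606/(-965)) + 44303 = ((136 + 21**2)/(-4879) - 22606/(-965)) + 44303 = ((136 + 441)*(-1/4879) - 22606*(-1/965)) + 44303 = (577*(-1/4879) + 22606/965) + 44303 = (-577/4879 + 22606/965) + 44303 = 109737869/4708235 + 44303 = 208698673074/4708235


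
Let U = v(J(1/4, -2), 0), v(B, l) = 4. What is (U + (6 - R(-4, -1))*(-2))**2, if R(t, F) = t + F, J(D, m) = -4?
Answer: 324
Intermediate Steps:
U = 4
R(t, F) = F + t
(U + (6 - R(-4, -1))*(-2))**2 = (4 + (6 - (-1 - 4))*(-2))**2 = (4 + (6 - 1*(-5))*(-2))**2 = (4 + (6 + 5)*(-2))**2 = (4 + 11*(-2))**2 = (4 - 22)**2 = (-18)**2 = 324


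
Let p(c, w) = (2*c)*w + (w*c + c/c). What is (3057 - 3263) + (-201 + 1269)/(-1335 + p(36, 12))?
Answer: -4448/19 ≈ -234.11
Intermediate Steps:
p(c, w) = 1 + 3*c*w (p(c, w) = 2*c*w + (c*w + 1) = 2*c*w + (1 + c*w) = 1 + 3*c*w)
(3057 - 3263) + (-201 + 1269)/(-1335 + p(36, 12)) = (3057 - 3263) + (-201 + 1269)/(-1335 + (1 + 3*36*12)) = -206 + 1068/(-1335 + (1 + 1296)) = -206 + 1068/(-1335 + 1297) = -206 + 1068/(-38) = -206 + 1068*(-1/38) = -206 - 534/19 = -4448/19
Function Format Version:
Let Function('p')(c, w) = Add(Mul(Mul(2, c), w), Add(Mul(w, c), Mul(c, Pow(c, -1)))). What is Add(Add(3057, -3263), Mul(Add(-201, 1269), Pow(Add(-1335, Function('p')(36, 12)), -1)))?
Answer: Rational(-4448, 19) ≈ -234.11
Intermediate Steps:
Function('p')(c, w) = Add(1, Mul(3, c, w)) (Function('p')(c, w) = Add(Mul(2, c, w), Add(Mul(c, w), 1)) = Add(Mul(2, c, w), Add(1, Mul(c, w))) = Add(1, Mul(3, c, w)))
Add(Add(3057, -3263), Mul(Add(-201, 1269), Pow(Add(-1335, Function('p')(36, 12)), -1))) = Add(Add(3057, -3263), Mul(Add(-201, 1269), Pow(Add(-1335, Add(1, Mul(3, 36, 12))), -1))) = Add(-206, Mul(1068, Pow(Add(-1335, Add(1, 1296)), -1))) = Add(-206, Mul(1068, Pow(Add(-1335, 1297), -1))) = Add(-206, Mul(1068, Pow(-38, -1))) = Add(-206, Mul(1068, Rational(-1, 38))) = Add(-206, Rational(-534, 19)) = Rational(-4448, 19)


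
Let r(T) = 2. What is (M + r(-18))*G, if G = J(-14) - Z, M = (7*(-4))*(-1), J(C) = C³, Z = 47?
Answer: -83730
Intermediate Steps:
M = 28 (M = -28*(-1) = 28)
G = -2791 (G = (-14)³ - 1*47 = -2744 - 47 = -2791)
(M + r(-18))*G = (28 + 2)*(-2791) = 30*(-2791) = -83730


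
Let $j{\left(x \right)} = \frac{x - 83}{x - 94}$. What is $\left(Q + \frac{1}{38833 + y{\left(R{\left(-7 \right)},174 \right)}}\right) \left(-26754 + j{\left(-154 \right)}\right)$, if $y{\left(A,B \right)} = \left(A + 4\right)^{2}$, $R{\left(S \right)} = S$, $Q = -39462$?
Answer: $\frac{328052893324815}{310736} \approx 1.0557 \cdot 10^{9}$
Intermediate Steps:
$j{\left(x \right)} = \frac{-83 + x}{-94 + x}$
$y{\left(A,B \right)} = \left(4 + A\right)^{2}$
$\left(Q + \frac{1}{38833 + y{\left(R{\left(-7 \right)},174 \right)}}\right) \left(-26754 + j{\left(-154 \right)}\right) = \left(-39462 + \frac{1}{38833 + \left(4 - 7\right)^{2}}\right) \left(-26754 + \frac{-83 - 154}{-94 - 154}\right) = \left(-39462 + \frac{1}{38833 + \left(-3\right)^{2}}\right) \left(-26754 + \frac{1}{-248} \left(-237\right)\right) = \left(-39462 + \frac{1}{38833 + 9}\right) \left(-26754 - - \frac{237}{248}\right) = \left(-39462 + \frac{1}{38842}\right) \left(-26754 + \frac{237}{248}\right) = \left(-39462 + \frac{1}{38842}\right) \left(- \frac{6634755}{248}\right) = \left(- \frac{1532783003}{38842}\right) \left(- \frac{6634755}{248}\right) = \frac{328052893324815}{310736}$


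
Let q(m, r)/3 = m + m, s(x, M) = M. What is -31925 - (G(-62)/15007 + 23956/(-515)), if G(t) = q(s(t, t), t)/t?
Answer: -246376210023/7728605 ≈ -31878.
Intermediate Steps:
q(m, r) = 6*m (q(m, r) = 3*(m + m) = 3*(2*m) = 6*m)
G(t) = 6 (G(t) = (6*t)/t = 6)
-31925 - (G(-62)/15007 + 23956/(-515)) = -31925 - (6/15007 + 23956/(-515)) = -31925 - (6*(1/15007) + 23956*(-1/515)) = -31925 - (6/15007 - 23956/515) = -31925 - 1*(-359504602/7728605) = -31925 + 359504602/7728605 = -246376210023/7728605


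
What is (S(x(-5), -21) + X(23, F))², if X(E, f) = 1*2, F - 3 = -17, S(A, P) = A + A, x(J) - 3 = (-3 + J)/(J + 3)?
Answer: 256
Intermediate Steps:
x(J) = 3 + (-3 + J)/(3 + J) (x(J) = 3 + (-3 + J)/(J + 3) = 3 + (-3 + J)/(3 + J))
S(A, P) = 2*A
F = -14 (F = 3 - 17 = -14)
X(E, f) = 2
(S(x(-5), -21) + X(23, F))² = (2*(2*(3 + 2*(-5))/(3 - 5)) + 2)² = (2*(2*(3 - 10)/(-2)) + 2)² = (2*(2*(-½)*(-7)) + 2)² = (2*7 + 2)² = (14 + 2)² = 16² = 256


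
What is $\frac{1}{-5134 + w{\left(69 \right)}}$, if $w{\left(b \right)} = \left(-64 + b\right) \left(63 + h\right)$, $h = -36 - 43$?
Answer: $- \frac{1}{5214} \approx -0.00019179$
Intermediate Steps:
$h = -79$ ($h = -36 - 43 = -79$)
$w{\left(b \right)} = 1024 - 16 b$ ($w{\left(b \right)} = \left(-64 + b\right) \left(63 - 79\right) = \left(-64 + b\right) \left(-16\right) = 1024 - 16 b$)
$\frac{1}{-5134 + w{\left(69 \right)}} = \frac{1}{-5134 + \left(1024 - 1104\right)} = \frac{1}{-5134 - 80} = \frac{1}{-5214} = - \frac{1}{5214}$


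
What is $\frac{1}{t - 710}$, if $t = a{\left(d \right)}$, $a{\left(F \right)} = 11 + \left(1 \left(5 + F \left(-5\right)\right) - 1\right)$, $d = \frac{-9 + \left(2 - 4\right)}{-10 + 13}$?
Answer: $- \frac{3}{2030} \approx -0.0014778$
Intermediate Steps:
$d = - \frac{11}{3}$ ($d = \frac{-9 + \left(2 - 4\right)}{3} = \left(-9 - 2\right) \frac{1}{3} = \left(-11\right) \frac{1}{3} = - \frac{11}{3} \approx -3.6667$)
$a{\left(F \right)} = 15 - 5 F$ ($a{\left(F \right)} = 11 + \left(1 \left(5 - 5 F\right) - 1\right) = 11 - \left(-4 + 5 F\right) = 15 - 5 F$)
$t = \frac{100}{3}$ ($t = 15 - - \frac{55}{3} = 15 + \frac{55}{3} = \frac{100}{3} \approx 33.333$)
$\frac{1}{t - 710} = \frac{1}{\frac{100}{3} - 710} = \frac{1}{- \frac{2030}{3}} = - \frac{3}{2030}$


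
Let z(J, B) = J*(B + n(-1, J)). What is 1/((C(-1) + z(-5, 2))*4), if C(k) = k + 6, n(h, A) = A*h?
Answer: -1/120 ≈ -0.0083333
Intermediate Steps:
C(k) = 6 + k
z(J, B) = J*(B - J) (z(J, B) = J*(B + J*(-1)) = J*(B - J))
1/((C(-1) + z(-5, 2))*4) = 1/(((6 - 1) - 5*(2 - 1*(-5)))*4) = 1/((5 - 5*(2 + 5))*4) = 1/((5 - 5*7)*4) = 1/((5 - 35)*4) = 1/(-30*4) = 1/(-120) = -1/120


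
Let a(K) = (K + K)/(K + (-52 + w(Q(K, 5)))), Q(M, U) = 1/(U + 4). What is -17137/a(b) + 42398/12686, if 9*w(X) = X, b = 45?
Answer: 30839367808/23120235 ≈ 1333.9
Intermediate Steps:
Q(M, U) = 1/(4 + U)
w(X) = X/9
a(K) = 2*K/(-4211/81 + K) (a(K) = (K + K)/(K + (-52 + 1/(9*(4 + 5)))) = (2*K)/(K + (-52 + (⅑)/9)) = (2*K)/(K + (-52 + (⅑)*(⅑))) = (2*K)/(K + (-52 + 1/81)) = (2*K)/(K - 4211/81) = (2*K)/(-4211/81 + K) = 2*K/(-4211/81 + K))
-17137/a(b) + 42398/12686 = -17137/(162*45/(-4211 + 81*45)) + 42398/12686 = -17137/(162*45/(-4211 + 3645)) + 42398*(1/12686) = -17137/(162*45/(-566)) + 21199/6343 = -17137/(162*45*(-1/566)) + 21199/6343 = -17137/(-3645/283) + 21199/6343 = -17137*(-283/3645) + 21199/6343 = 4849771/3645 + 21199/6343 = 30839367808/23120235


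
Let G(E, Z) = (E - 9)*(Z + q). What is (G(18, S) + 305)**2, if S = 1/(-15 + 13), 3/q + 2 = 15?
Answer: 61889689/676 ≈ 91553.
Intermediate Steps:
q = 3/13 (q = 3/(-2 + 15) = 3/13 ≈ 0.23077)
S = -1/2 (S = 1/(-2) = -1/2 ≈ -0.50000)
G(E, Z) = (-9 + E)*(3/13 + Z) (G(E, Z) = (E - 9)*(Z + 3/13) = (-9 + E)*(3/13 + Z))
(G(18, S) + 305)**2 = ((-27/13 - 9*(-1/2) + (3/13)*18 + 18*(-1/2)) + 305)**2 = ((-27/13 + 9/2 + 54/13 - 9) + 305)**2 = (-63/26 + 305)**2 = (7867/26)**2 = 61889689/676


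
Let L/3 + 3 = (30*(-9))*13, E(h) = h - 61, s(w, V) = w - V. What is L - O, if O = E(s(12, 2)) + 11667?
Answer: -22155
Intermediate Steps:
E(h) = -61 + h
L = -10539 (L = -9 + 3*((30*(-9))*13) = -9 + 3*(-270*13) = -9 + 3*(-3510) = -9 - 10530 = -10539)
O = 11616 (O = (-61 + (12 - 1*2)) + 11667 = (-61 + (12 - 2)) + 11667 = (-61 + 10) + 11667 = -51 + 11667 = 11616)
L - O = -10539 - 1*11616 = -10539 - 11616 = -22155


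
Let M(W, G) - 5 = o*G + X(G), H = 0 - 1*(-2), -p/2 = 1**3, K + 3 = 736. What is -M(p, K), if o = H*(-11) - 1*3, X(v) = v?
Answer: 17587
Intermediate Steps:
K = 733 (K = -3 + 736 = 733)
p = -2 (p = -2*1**3 = -2*1 = -2)
H = 2 (H = 0 + 2 = 2)
o = -25 (o = 2*(-11) - 1*3 = -22 - 3 = -25)
M(W, G) = 5 - 24*G (M(W, G) = 5 + (-25*G + G) = 5 - 24*G)
-M(p, K) = -(5 - 24*733) = -(5 - 17592) = -1*(-17587) = 17587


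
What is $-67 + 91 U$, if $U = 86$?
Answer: $7759$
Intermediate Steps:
$-67 + 91 U = -67 + 91 \cdot 86 = -67 + 7826 = 7759$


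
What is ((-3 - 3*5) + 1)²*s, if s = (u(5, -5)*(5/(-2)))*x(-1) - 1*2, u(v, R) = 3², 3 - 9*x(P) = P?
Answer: -3468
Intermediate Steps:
x(P) = ⅓ - P/9
u(v, R) = 9
s = -12 (s = (9*(5/(-2)))*(⅓ - ⅑*(-1)) - 1*2 = (9*(5*(-½)))*(⅓ + ⅑) - 2 = (9*(-5/2))*(4/9) - 2 = -45/2*4/9 - 2 = -10 - 2 = -12)
((-3 - 3*5) + 1)²*s = ((-3 - 3*5) + 1)²*(-12) = ((-3 - 15) + 1)²*(-12) = (-18 + 1)²*(-12) = (-17)²*(-12) = 289*(-12) = -3468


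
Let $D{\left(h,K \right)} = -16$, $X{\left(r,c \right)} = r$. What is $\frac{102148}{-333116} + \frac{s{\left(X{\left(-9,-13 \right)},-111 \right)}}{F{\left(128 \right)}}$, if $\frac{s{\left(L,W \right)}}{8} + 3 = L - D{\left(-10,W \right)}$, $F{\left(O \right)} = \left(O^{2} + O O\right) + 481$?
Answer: $- \frac{846414785}{2768943471} \approx -0.30568$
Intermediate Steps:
$F{\left(O \right)} = 481 + 2 O^{2}$ ($F{\left(O \right)} = \left(O^{2} + O^{2}\right) + 481 = 2 O^{2} + 481 = 481 + 2 O^{2}$)
$s{\left(L,W \right)} = 104 + 8 L$ ($s{\left(L,W \right)} = -24 + 8 \left(L - -16\right) = -24 + 8 \left(L + 16\right) = -24 + 8 \left(16 + L\right) = -24 + \left(128 + 8 L\right) = 104 + 8 L$)
$\frac{102148}{-333116} + \frac{s{\left(X{\left(-9,-13 \right)},-111 \right)}}{F{\left(128 \right)}} = \frac{102148}{-333116} + \frac{104 + 8 \left(-9\right)}{481 + 2 \cdot 128^{2}} = 102148 \left(- \frac{1}{333116}\right) + \frac{104 - 72}{481 + 2 \cdot 16384} = - \frac{25537}{83279} + \frac{32}{481 + 32768} = - \frac{25537}{83279} + \frac{32}{33249} = - \frac{846414785}{2768943471}$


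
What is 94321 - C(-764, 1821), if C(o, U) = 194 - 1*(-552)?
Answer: 93575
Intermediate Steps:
C(o, U) = 746 (C(o, U) = 194 + 552 = 746)
94321 - C(-764, 1821) = 94321 - 1*746 = 94321 - 746 = 93575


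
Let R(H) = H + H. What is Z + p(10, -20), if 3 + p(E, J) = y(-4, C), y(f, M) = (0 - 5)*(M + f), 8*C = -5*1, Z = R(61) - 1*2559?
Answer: -19335/8 ≈ -2416.9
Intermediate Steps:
R(H) = 2*H
Z = -2437 (Z = 2*61 - 1*2559 = 122 - 2559 = -2437)
C = -5/8 (C = (-5*1)/8 = (1/8)*(-5) = -5/8 ≈ -0.62500)
y(f, M) = -5*M - 5*f (y(f, M) = -5*(M + f) = -5*M - 5*f)
p(E, J) = 161/8 (p(E, J) = -3 + (-5*(-5/8) - 5*(-4)) = -3 + (25/8 + 20) = -3 + 185/8 = 161/8)
Z + p(10, -20) = -2437 + 161/8 = -19335/8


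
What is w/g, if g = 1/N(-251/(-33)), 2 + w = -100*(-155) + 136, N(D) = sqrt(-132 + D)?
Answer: 15634*I*sqrt(135465)/33 ≈ 1.7437e+5*I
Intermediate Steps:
w = 15634 (w = -2 + (-100*(-155) + 136) = -2 + (15500 + 136) = -2 + 15636 = 15634)
g = -I*sqrt(135465)/4105 (g = 1/(sqrt(-132 - 251/(-33))) = 1/(sqrt(-132 - 251*(-1/33))) = 1/(sqrt(-132 + 251/33)) = 1/(sqrt(-4105/33)) = 1/(I*sqrt(135465)/33) = -I*sqrt(135465)/4105 ≈ -0.08966*I)
w/g = 15634/((-I*sqrt(135465)/4105)) = 15634*(I*sqrt(135465)/33) = 15634*I*sqrt(135465)/33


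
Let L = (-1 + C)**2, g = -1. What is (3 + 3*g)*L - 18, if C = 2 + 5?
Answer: -18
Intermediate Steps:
C = 7
L = 36 (L = (-1 + 7)**2 = 6**2 = 36)
(3 + 3*g)*L - 18 = (3 + 3*(-1))*36 - 18 = (3 - 3)*36 - 18 = 0*36 - 18 = 0 - 18 = -18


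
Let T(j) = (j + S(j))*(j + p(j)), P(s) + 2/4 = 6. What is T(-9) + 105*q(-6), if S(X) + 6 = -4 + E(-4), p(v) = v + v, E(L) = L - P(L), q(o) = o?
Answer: 279/2 ≈ 139.50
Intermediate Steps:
P(s) = 11/2 (P(s) = -1/2 + 6 = 11/2)
E(L) = -11/2 + L (E(L) = L - 1*11/2 = L - 11/2 = -11/2 + L)
p(v) = 2*v
S(X) = -39/2 (S(X) = -6 + (-4 + (-11/2 - 4)) = -6 + (-4 - 19/2) = -6 - 27/2 = -39/2)
T(j) = 3*j*(-39/2 + j) (T(j) = (j - 39/2)*(j + 2*j) = (-39/2 + j)*(3*j) = 3*j*(-39/2 + j))
T(-9) + 105*q(-6) = (3/2)*(-9)*(-39 + 2*(-9)) + 105*(-6) = (3/2)*(-9)*(-39 - 18) - 630 = (3/2)*(-9)*(-57) - 630 = 1539/2 - 630 = 279/2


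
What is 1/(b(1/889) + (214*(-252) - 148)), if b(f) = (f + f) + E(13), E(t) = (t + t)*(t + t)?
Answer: -889/47472598 ≈ -1.8727e-5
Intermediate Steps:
E(t) = 4*t**2 (E(t) = (2*t)*(2*t) = 4*t**2)
b(f) = 676 + 2*f (b(f) = (f + f) + 4*13**2 = 2*f + 4*169 = 2*f + 676 = 676 + 2*f)
1/(b(1/889) + (214*(-252) - 148)) = 1/((676 + 2/889) + (214*(-252) - 148)) = 1/((676 + 2*(1/889)) + (-53928 - 148)) = 1/((676 + 2/889) - 54076) = 1/(600966/889 - 54076) = 1/(-47472598/889) = -889/47472598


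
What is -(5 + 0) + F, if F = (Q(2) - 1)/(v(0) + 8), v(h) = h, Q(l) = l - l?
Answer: -41/8 ≈ -5.1250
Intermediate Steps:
Q(l) = 0
F = -⅛ (F = (0 - 1)/(0 + 8) = -1/8 = -1*⅛ = -⅛ ≈ -0.12500)
-(5 + 0) + F = -(5 + 0) - ⅛ = -1*5 - ⅛ = -5 - ⅛ = -41/8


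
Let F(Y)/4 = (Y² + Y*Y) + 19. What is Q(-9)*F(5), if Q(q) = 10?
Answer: 2760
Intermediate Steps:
F(Y) = 76 + 8*Y² (F(Y) = 4*((Y² + Y*Y) + 19) = 4*((Y² + Y²) + 19) = 4*(2*Y² + 19) = 4*(19 + 2*Y²) = 76 + 8*Y²)
Q(-9)*F(5) = 10*(76 + 8*5²) = 10*(76 + 8*25) = 10*(76 + 200) = 10*276 = 2760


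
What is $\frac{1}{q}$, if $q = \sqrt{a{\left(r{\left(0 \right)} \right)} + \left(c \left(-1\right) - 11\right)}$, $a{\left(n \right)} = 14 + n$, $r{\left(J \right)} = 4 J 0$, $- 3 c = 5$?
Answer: $\frac{\sqrt{42}}{14} \approx 0.46291$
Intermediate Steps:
$c = - \frac{5}{3}$ ($c = \left(- \frac{1}{3}\right) 5 = - \frac{5}{3} \approx -1.6667$)
$r{\left(J \right)} = 0$
$q = \frac{\sqrt{42}}{3}$ ($q = \sqrt{\left(14 + 0\right) - \frac{28}{3}} = \sqrt{14 + \left(\frac{5}{3} - 11\right)} = \sqrt{14 - \frac{28}{3}} = \sqrt{\frac{14}{3}} = \frac{\sqrt{42}}{3} \approx 2.1602$)
$\frac{1}{q} = \frac{1}{\frac{1}{3} \sqrt{42}} = \frac{\sqrt{42}}{14}$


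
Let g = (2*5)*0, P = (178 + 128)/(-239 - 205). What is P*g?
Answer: 0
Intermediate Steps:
P = -51/74 (P = 306/(-444) = 306*(-1/444) = -51/74 ≈ -0.68919)
g = 0 (g = 10*0 = 0)
P*g = -51/74*0 = 0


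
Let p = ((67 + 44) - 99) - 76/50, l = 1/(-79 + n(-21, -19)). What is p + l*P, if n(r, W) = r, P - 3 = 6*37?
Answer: 823/100 ≈ 8.2300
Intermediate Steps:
P = 225 (P = 3 + 6*37 = 3 + 222 = 225)
l = -1/100 (l = 1/(-79 - 21) = 1/(-100) = -1/100 ≈ -0.010000)
p = 262/25 (p = (111 - 99) - 76*1/50 = 12 - 38/25 = 262/25 ≈ 10.480)
p + l*P = 262/25 - 1/100*225 = 262/25 - 9/4 = 823/100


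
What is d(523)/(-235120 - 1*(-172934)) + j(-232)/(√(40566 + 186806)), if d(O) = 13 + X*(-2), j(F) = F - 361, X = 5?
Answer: -3/62186 - 593*√56843/113686 ≈ -1.2437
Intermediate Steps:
j(F) = -361 + F
d(O) = 3 (d(O) = 13 + 5*(-2) = 13 - 10 = 3)
d(523)/(-235120 - 1*(-172934)) + j(-232)/(√(40566 + 186806)) = 3/(-235120 - 1*(-172934)) + (-361 - 232)/(√(40566 + 186806)) = 3/(-235120 + 172934) - 593*√56843/113686 = 3/(-62186) - 593*√56843/113686 = 3*(-1/62186) - 593*√56843/113686 = -3/62186 - 593*√56843/113686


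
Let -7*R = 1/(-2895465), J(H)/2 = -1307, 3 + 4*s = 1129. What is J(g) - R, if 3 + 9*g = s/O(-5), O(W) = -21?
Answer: -52981218571/20268255 ≈ -2614.0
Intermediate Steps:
s = 563/2 (s = -¾ + (¼)*1129 = -¾ + 1129/4 = 563/2 ≈ 281.50)
g = -689/378 (g = -⅓ + ((563/2)/(-21))/9 = -⅓ + ((563/2)*(-1/21))/9 = -⅓ + (⅑)*(-563/42) = -⅓ - 563/378 = -689/378 ≈ -1.8228)
J(H) = -2614 (J(H) = 2*(-1307) = -2614)
R = 1/20268255 (R = -⅐/(-2895465) = -⅐*(-1/2895465) = 1/20268255 ≈ 4.9338e-8)
J(g) - R = -2614 - 1*1/20268255 = -2614 - 1/20268255 = -52981218571/20268255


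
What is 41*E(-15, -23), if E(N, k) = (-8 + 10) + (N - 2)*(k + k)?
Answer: 32144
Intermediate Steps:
E(N, k) = 2 + 2*k*(-2 + N) (E(N, k) = 2 + (-2 + N)*(2*k) = 2 + 2*k*(-2 + N))
41*E(-15, -23) = 41*(2 - 4*(-23) + 2*(-15)*(-23)) = 41*(2 + 92 + 690) = 41*784 = 32144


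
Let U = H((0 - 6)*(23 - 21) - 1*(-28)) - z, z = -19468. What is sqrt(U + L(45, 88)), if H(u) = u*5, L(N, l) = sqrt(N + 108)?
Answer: sqrt(19548 + 3*sqrt(17)) ≈ 139.86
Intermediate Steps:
L(N, l) = sqrt(108 + N)
H(u) = 5*u
U = 19548 (U = 5*((0 - 6)*(23 - 21) - 1*(-28)) - 1*(-19468) = 5*(-6*2 + 28) + 19468 = 5*(-12 + 28) + 19468 = 5*16 + 19468 = 80 + 19468 = 19548)
sqrt(U + L(45, 88)) = sqrt(19548 + sqrt(108 + 45)) = sqrt(19548 + sqrt(153)) = sqrt(19548 + 3*sqrt(17))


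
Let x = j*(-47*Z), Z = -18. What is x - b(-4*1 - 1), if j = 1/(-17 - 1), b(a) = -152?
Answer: 105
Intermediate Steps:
j = -1/18 (j = 1/(-18) = -1/18 ≈ -0.055556)
x = -47 (x = -(-47)*(-18)/18 = -1/18*846 = -47)
x - b(-4*1 - 1) = -47 - 1*(-152) = -47 + 152 = 105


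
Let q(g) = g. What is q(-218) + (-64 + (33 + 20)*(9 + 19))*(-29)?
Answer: -41398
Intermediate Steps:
q(-218) + (-64 + (33 + 20)*(9 + 19))*(-29) = -218 + (-64 + (33 + 20)*(9 + 19))*(-29) = -218 + (-64 + 53*28)*(-29) = -218 + (-64 + 1484)*(-29) = -218 + 1420*(-29) = -218 - 41180 = -41398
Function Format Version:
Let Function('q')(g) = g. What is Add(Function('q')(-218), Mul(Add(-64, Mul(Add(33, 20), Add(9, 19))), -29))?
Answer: -41398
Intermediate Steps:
Add(Function('q')(-218), Mul(Add(-64, Mul(Add(33, 20), Add(9, 19))), -29)) = Add(-218, Mul(Add(-64, Mul(Add(33, 20), Add(9, 19))), -29)) = Add(-218, Mul(Add(-64, Mul(53, 28)), -29)) = Add(-218, Mul(Add(-64, 1484), -29)) = Add(-218, Mul(1420, -29)) = Add(-218, -41180) = -41398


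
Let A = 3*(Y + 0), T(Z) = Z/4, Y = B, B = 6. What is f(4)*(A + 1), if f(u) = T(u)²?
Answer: 19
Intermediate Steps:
Y = 6
T(Z) = Z/4 (T(Z) = Z*(¼) = Z/4)
f(u) = u²/16 (f(u) = (u/4)² = u²/16)
A = 18 (A = 3*(6 + 0) = 3*6 = 18)
f(4)*(A + 1) = ((1/16)*4²)*(18 + 1) = ((1/16)*16)*19 = 1*19 = 19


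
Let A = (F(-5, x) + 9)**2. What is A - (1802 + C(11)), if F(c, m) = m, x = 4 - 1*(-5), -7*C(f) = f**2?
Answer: -10225/7 ≈ -1460.7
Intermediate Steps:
C(f) = -f**2/7
x = 9 (x = 4 + 5 = 9)
A = 324 (A = (9 + 9)**2 = 18**2 = 324)
A - (1802 + C(11)) = 324 - (1802 - 1/7*11**2) = 324 - (1802 - 1/7*121) = 324 - (1802 - 121/7) = 324 - 1*12493/7 = 324 - 12493/7 = -10225/7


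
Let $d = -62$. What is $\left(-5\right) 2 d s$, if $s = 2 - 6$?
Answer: $-2480$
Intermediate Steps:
$s = -4$
$\left(-5\right) 2 d s = \left(-5\right) 2 \left(\left(-62\right) \left(-4\right)\right) = \left(-10\right) 248 = -2480$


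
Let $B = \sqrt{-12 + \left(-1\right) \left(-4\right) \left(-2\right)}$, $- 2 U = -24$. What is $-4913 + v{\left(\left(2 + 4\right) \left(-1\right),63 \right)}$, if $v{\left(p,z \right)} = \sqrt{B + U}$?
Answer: $-4913 + \sqrt{12 + 2 i \sqrt{5}} \approx -4909.5 + 0.63492 i$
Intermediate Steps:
$U = 12$ ($U = \left(- \frac{1}{2}\right) \left(-24\right) = 12$)
$B = 2 i \sqrt{5}$ ($B = \sqrt{-12 + 4 \left(-2\right)} = \sqrt{-12 - 8} = \sqrt{-20} = 2 i \sqrt{5} \approx 4.4721 i$)
$v{\left(p,z \right)} = \sqrt{12 + 2 i \sqrt{5}}$ ($v{\left(p,z \right)} = \sqrt{2 i \sqrt{5} + 12} = \sqrt{12 + 2 i \sqrt{5}}$)
$-4913 + v{\left(\left(2 + 4\right) \left(-1\right),63 \right)} = -4913 + \sqrt{12 + 2 i \sqrt{5}}$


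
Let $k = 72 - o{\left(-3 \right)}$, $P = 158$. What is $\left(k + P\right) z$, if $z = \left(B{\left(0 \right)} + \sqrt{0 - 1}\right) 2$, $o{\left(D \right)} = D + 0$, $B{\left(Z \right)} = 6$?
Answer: $2796 + 466 i \approx 2796.0 + 466.0 i$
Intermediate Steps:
$o{\left(D \right)} = D$
$k = 75$ ($k = 72 - -3 = 72 + 3 = 75$)
$z = 12 + 2 i$ ($z = \left(6 + \sqrt{0 - 1}\right) 2 = \left(6 + \sqrt{-1}\right) 2 = \left(6 + i\right) 2 = 12 + 2 i \approx 12.0 + 2.0 i$)
$\left(k + P\right) z = \left(75 + 158\right) \left(12 + 2 i\right) = 233 \left(12 + 2 i\right) = 2796 + 466 i$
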